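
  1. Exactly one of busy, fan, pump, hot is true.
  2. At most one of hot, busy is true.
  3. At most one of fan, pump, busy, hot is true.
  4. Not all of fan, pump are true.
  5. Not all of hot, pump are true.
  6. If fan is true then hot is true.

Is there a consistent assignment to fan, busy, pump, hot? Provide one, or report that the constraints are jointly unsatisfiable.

fan = False; busy = False; pump = False; hot = True

  (1) {busy, fan, pump, hot}: 1 true — exactly one ✓
  (2) {hot, busy}: 1 true — at most one ✓
  (3) {fan, pump, busy, hot}: 1 true — at most one ✓
  (4) {fan, pump}: 0/2 true — not all ✓
  (5) {hot, pump}: 1/2 true — not all ✓
  (6) fan=F ⇒ hot: vacuous ✓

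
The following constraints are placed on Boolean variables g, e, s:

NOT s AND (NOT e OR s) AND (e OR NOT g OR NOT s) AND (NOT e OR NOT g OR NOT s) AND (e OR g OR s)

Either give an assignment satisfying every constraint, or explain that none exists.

Unit clause (NOT s) forces s = False.
In (NOT e OR s) only NOT e is left, so e = False.
In (e OR g OR s) only g is left, so g = True.
Check each clause:
  (NOT s): NOT s holds.
  (NOT e OR s): NOT e holds.
  (e OR NOT g OR NOT s): NOT s holds.
  (NOT e OR NOT g OR NOT s): NOT e holds.
  (e OR g OR s): g holds.
All clauses satisfied.

g = True, e = False, s = False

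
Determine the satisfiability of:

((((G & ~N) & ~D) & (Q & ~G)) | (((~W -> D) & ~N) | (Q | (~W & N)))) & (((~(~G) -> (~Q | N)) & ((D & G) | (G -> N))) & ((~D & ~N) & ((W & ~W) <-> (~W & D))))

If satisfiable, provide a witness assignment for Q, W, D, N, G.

Q = True, W = True, D = False, N = False, G = False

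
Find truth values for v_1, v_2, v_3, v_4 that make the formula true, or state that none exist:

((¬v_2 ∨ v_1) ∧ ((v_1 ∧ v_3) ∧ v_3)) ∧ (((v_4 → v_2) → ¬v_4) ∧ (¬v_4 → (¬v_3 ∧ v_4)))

v_1=T, v_2=F, v_3=T, v_4=T

  (¬v_2 ∨ v_1) ∧ ((v_1 ∧ v_3) ∧ v_3) = True
    ¬v_2 ∨ v_1 = True
      ¬v_2 = True
    (v_1 ∧ v_3) ∧ v_3 = True
      v_1 ∧ v_3 = True
  ((v_4 → v_2) → ¬v_4) ∧ (¬v_4 → (¬v_3 ∧ v_4)) = True
    (v_4 → v_2) → ¬v_4 = True
      v_4 → v_2 = False
      ¬v_4 = False
    ¬v_4 → (¬v_3 ∧ v_4) = True
      ¬v_4 = False
      ¬v_3 ∧ v_4 = False
        ¬v_3 = False
Both conjuncts True, so the formula holds.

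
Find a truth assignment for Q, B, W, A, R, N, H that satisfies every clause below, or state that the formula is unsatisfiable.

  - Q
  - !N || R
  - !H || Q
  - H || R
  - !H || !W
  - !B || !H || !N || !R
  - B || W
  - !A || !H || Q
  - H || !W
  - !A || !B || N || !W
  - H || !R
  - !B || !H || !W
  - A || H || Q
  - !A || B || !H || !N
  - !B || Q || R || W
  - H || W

Q=T, B=T, W=F, A=T, R=T, N=F, H=T

Unit clause (Q) forces Q = True.
Try B = False:
  (B || W) forces W = True.
  (!H || !W) forces H = False.
  clause (H || !W) is falsified — backtrack.
So B = True.
Try W = True:
  (!H || !W) forces H = False.
  clause (H || !W) is falsified — backtrack.
So W = False.
  then (H || W) forces H = True.
Set A = True.
Set R = True.
  then (!B || !H || !N || !R) forces N = False.
All clauses satisfied.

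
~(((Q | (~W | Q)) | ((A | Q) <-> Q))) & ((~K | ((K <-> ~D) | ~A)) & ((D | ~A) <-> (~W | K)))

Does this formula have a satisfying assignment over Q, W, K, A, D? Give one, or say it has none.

Q: False, W: True, K: False, A: True, D: False

  ~(((Q | (~W | Q)) | ((A | Q) <-> Q))) = True
    (Q | (~W | Q)) | ((A | Q) <-> Q) = False
      Q | (~W | Q) = False
        ~W | Q = False
          ~W = False
      (A | Q) <-> Q = False
        A | Q = True
  (~K | ((K <-> ~D) | ~A)) & ((D | ~A) <-> (~W | K)) = True
    ~K | ((K <-> ~D) | ~A) = True
      ~K = True
      (K <-> ~D) | ~A = False
        K <-> ~D = False
          ~D = True
        ~A = False
    (D | ~A) <-> (~W | K) = True
      D | ~A = False
        ~A = False
      ~W | K = False
        ~W = False
Both conjuncts True, so the formula holds.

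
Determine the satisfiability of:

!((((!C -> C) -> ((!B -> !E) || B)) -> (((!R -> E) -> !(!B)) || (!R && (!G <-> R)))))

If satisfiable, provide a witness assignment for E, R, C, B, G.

E: False, R: True, C: False, B: False, G: True

  !((((!C -> C) -> ((!B -> !E) || B)) -> (((!R -> E) -> !(!B)) || (!R && (!G <-> R))))) = True
    ((!C -> C) -> ((!B -> !E) || B)) -> (((!R -> E) -> !(!B)) || (!R && (!G <-> R))) = False
      (!C -> C) -> ((!B -> !E) || B) = True
        !C -> C = False
          !C = True
        (!B -> !E) || B = True
          !B -> !E = True
            !B = True
            !E = True
      ((!R -> E) -> !(!B)) || (!R && (!G <-> R)) = False
        (!R -> E) -> !(!B) = False
          !R -> E = True
            !R = False
          !(!B) = False
            !B = True
        !R && (!G <-> R) = False
          !R = False
          !G <-> R = False
            !G = False
The formula evaluates to True.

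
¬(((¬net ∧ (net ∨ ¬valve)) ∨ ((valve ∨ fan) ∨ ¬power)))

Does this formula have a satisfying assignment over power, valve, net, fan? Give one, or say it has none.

power = True, valve = False, net = True, fan = False

  ¬(((¬net ∧ (net ∨ ¬valve)) ∨ ((valve ∨ fan) ∨ ¬power))) = True
    (¬net ∧ (net ∨ ¬valve)) ∨ ((valve ∨ fan) ∨ ¬power) = False
      ¬net ∧ (net ∨ ¬valve) = False
        ¬net = False
        net ∨ ¬valve = True
          ¬valve = True
      (valve ∨ fan) ∨ ¬power = False
        valve ∨ fan = False
        ¬power = False
The formula evaluates to True.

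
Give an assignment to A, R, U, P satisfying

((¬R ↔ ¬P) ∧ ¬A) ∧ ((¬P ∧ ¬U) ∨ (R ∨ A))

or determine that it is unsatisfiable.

A=F, R=T, U=T, P=T

  (¬R ↔ ¬P) ∧ ¬A = True
    ¬R ↔ ¬P = True
      ¬R = False
      ¬P = False
    ¬A = True
  (¬P ∧ ¬U) ∨ (R ∨ A) = True
    ¬P ∧ ¬U = False
      ¬P = False
      ¬U = False
    R ∨ A = True
Both conjuncts True, so the formula holds.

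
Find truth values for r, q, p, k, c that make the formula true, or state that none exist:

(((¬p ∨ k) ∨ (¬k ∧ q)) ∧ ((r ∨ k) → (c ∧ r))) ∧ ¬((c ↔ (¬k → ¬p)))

r = False, q = True, p = False, k = False, c = False

  ((¬p ∨ k) ∨ (¬k ∧ q)) ∧ ((r ∨ k) → (c ∧ r)) = True
    (¬p ∨ k) ∨ (¬k ∧ q) = True
      ¬p ∨ k = True
        ¬p = True
      ¬k ∧ q = True
        ¬k = True
    (r ∨ k) → (c ∧ r) = True
      r ∨ k = False
      c ∧ r = False
  ¬((c ↔ (¬k → ¬p))) = True
    c ↔ (¬k → ¬p) = False
      ¬k → ¬p = True
        ¬k = True
        ¬p = True
Both conjuncts True, so the formula holds.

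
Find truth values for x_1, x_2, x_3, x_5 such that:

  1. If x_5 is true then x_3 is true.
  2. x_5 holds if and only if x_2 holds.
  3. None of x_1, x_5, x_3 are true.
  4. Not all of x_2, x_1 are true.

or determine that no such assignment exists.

x_1=F; x_2=F; x_3=F; x_5=F

  (1) x_5=F ⇒ x_3: vacuous ✓
  (2) x_5=F, x_2=F — same ✓
  (3) {x_1, x_5, x_3}: 0 true — none ✓
  (4) {x_2, x_1}: 0/2 true — not all ✓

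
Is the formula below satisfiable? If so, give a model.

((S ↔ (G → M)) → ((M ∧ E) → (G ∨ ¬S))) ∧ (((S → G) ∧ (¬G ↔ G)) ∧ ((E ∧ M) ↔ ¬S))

Unsatisfiable

The conjunct ¬G ↔ G is unsatisfiable on its own:
  G=F: evaluates to False.
  G=T: evaluates to False.
So the whole conjunction is unsatisfiable.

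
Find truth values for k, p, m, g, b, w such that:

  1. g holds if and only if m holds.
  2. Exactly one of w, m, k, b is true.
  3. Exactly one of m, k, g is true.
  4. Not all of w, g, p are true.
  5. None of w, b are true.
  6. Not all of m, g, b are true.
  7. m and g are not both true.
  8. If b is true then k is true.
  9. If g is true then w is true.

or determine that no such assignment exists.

k = True, p = True, m = False, g = False, b = False, w = False

  (1) g=F, m=F — same ✓
  (2) {w, m, k, b}: 1 true — exactly one ✓
  (3) {m, k, g}: 1 true — exactly one ✓
  (4) {w, g, p}: 1/3 true — not all ✓
  (5) {w, b}: 0 true — none ✓
  (6) {m, g, b}: 0/3 true — not all ✓
  (7) m=F, g=F — not both ✓
  (8) b=F ⇒ k: vacuous ✓
  (9) g=F ⇒ w: vacuous ✓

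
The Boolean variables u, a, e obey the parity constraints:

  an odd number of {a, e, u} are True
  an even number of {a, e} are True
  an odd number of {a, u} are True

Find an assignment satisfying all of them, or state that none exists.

u: True, a: False, e: False

{a, e, u}: 1 true → odd ✓
{a, e}: 0 true → even ✓
{a, u}: 1 true → odd ✓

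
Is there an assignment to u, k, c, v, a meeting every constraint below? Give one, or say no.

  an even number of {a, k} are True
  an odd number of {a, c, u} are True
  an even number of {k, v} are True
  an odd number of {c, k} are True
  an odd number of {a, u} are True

u=F; k=T; c=F; v=T; a=T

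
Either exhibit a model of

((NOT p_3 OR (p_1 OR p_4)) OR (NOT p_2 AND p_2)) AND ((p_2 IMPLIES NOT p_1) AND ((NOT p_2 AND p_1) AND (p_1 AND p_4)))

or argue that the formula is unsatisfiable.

p_1: True, p_2: False, p_3: True, p_4: True

  (NOT p_3 OR (p_1 OR p_4)) OR (NOT p_2 AND p_2) = True
    NOT p_3 OR (p_1 OR p_4) = True
      NOT p_3 = False
      p_1 OR p_4 = True
    NOT p_2 AND p_2 = False
      NOT p_2 = True
  (p_2 IMPLIES NOT p_1) AND ((NOT p_2 AND p_1) AND (p_1 AND p_4)) = True
    p_2 IMPLIES NOT p_1 = True
      NOT p_1 = False
    (NOT p_2 AND p_1) AND (p_1 AND p_4) = True
      NOT p_2 AND p_1 = True
        NOT p_2 = True
      p_1 AND p_4 = True
Both conjuncts True, so the formula holds.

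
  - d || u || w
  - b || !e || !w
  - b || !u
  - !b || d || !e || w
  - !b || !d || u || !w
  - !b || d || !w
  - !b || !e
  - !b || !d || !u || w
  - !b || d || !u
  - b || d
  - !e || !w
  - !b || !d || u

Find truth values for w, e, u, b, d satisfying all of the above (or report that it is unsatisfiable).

w = True, e = False, u = False, b = False, d = True

Set w = True.
  then (!e || !w) forces e = False.
Set u = False.
Try b = True:
  (!b || !d || u || !w) forces d = False.
  clause (!b || d || !w) is falsified — backtrack.
So b = False.
  then (b || d) forces d = True.
All clauses satisfied.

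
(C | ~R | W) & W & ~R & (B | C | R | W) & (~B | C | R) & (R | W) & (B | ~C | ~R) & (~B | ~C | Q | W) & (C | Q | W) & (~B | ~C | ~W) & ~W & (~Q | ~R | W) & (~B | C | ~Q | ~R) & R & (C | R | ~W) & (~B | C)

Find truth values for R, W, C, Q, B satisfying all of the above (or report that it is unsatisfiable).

UNSATISFIABLE

Case R = True:
  Clause (~R) is falsified — contradiction.
Case R = False:
  Clause (R) is falsified — contradiction.
Both cases fail, so the formula is unsatisfiable.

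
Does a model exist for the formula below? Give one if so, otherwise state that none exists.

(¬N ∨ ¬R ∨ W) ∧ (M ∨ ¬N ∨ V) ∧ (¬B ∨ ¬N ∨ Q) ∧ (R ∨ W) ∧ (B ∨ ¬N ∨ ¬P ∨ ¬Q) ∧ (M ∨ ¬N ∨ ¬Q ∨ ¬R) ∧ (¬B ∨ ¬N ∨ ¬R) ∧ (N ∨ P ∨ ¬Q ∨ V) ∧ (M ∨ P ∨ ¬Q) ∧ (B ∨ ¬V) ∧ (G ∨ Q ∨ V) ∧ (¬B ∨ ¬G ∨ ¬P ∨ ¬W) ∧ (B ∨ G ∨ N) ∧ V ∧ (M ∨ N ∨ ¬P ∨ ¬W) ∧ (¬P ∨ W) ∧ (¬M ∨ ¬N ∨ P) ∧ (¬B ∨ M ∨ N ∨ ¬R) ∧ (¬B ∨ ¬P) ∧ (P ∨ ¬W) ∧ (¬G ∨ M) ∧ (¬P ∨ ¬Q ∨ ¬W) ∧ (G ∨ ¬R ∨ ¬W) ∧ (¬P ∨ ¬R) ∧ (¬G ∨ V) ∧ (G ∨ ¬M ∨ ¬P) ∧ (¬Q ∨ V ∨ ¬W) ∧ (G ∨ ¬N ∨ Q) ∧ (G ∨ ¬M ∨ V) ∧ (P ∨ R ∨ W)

G = False, N = False, V = True, P = False, M = True, Q = True, R = True, B = True, W = False

Unit clause (V) forces V = True.
In (B ∨ ¬V) only B is left, so B = True.
In (¬B ∨ ¬P) only ¬P is left, so P = False.
In (P ∨ ¬W) only ¬W is left, so W = False.
In (P ∨ R ∨ W) only R is left, so R = True.
In (¬N ∨ ¬R ∨ W) only ¬N is left, so N = False.
In (¬B ∨ M ∨ N ∨ ¬R) only M is left, so M = True.
Set G = False.
Set Q = True.
All clauses satisfied.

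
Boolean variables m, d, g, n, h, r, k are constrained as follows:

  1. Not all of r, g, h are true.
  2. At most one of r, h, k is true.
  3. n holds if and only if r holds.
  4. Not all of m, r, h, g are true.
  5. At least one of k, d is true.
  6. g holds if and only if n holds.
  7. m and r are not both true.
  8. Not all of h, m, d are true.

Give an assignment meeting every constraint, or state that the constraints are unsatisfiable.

m=T; d=T; g=F; n=F; h=F; r=F; k=F

  (1) {r, g, h}: 0/3 true — not all ✓
  (2) {r, h, k}: 0 true — at most one ✓
  (3) n=F, r=F — same ✓
  (4) {m, r, h, g}: 1/4 true — not all ✓
  (5) {k, d}: 1 true — at least one ✓
  (6) g=F, n=F — same ✓
  (7) m=T, r=F — not both ✓
  (8) {h, m, d}: 2/3 true — not all ✓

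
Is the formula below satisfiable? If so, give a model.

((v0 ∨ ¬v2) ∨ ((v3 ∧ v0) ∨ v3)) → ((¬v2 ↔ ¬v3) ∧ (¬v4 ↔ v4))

v0=F; v2=T; v3=F; v4=F

  ((v0 ∨ ¬v2) ∨ ((v3 ∧ v0) ∨ v3)) → ((¬v2 ↔ ¬v3) ∧ (¬v4 ↔ v4)) = True
    (v0 ∨ ¬v2) ∨ ((v3 ∧ v0) ∨ v3) = False
      v0 ∨ ¬v2 = False
        ¬v2 = False
      (v3 ∧ v0) ∨ v3 = False
        v3 ∧ v0 = False
    (¬v2 ↔ ¬v3) ∧ (¬v4 ↔ v4) = False
      ¬v2 ↔ ¬v3 = False
        ¬v2 = False
        ¬v3 = True
      ¬v4 ↔ v4 = False
        ¬v4 = True
The formula evaluates to True.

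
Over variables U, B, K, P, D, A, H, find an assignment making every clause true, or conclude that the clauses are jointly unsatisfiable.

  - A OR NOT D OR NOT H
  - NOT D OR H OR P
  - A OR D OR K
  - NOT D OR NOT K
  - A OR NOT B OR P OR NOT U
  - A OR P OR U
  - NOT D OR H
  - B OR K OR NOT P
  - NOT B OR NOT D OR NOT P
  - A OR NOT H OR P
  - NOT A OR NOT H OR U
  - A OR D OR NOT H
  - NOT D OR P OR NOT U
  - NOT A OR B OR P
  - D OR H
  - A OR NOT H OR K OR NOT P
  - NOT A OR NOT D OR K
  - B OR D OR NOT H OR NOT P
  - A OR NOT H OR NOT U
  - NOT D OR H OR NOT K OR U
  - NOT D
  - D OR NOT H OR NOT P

Unit clause (NOT D) forces D = False.
In (D OR H) only H is left, so H = True.
In (D OR NOT H OR NOT P) only NOT P is left, so P = False.
In (A OR NOT H OR P) only A is left, so A = True.
In (NOT A OR NOT H OR U) only U is left, so U = True.
In (NOT A OR B OR P) only B is left, so B = True.
Set K = False.
All clauses satisfied.

U = True, B = True, K = False, P = False, D = False, A = True, H = True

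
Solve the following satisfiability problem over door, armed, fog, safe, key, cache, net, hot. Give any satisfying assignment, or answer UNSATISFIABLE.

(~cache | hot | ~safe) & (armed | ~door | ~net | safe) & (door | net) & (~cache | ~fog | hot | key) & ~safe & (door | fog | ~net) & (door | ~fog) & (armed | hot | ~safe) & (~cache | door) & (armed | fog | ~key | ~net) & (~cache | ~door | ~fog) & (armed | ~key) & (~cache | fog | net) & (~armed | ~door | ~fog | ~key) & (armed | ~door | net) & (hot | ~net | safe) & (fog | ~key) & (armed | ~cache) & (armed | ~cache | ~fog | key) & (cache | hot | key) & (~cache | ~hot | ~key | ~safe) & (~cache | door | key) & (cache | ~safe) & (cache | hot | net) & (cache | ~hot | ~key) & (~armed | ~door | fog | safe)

Unit clause (~safe) forces safe = False.
Try door = False:
  (door | net) forces net = True.
  (door | fog | ~net) forces fog = True.
  clause (door | ~fog) is falsified — backtrack.
So door = True.
Try armed = False:
  (armed | ~door | ~net | safe) forces net = False.
  clause (armed | ~door | net) is falsified — backtrack.
So armed = True.
  then (~armed | ~door | fog | safe) forces fog = True.
  then (~cache | ~door | ~fog) forces cache = False.
  then (~armed | ~door | ~fog | ~key) forces key = False.
  then (cache | hot | key) forces hot = True.
Set net = False.
All clauses satisfied.

door = True; armed = True; fog = True; safe = False; key = False; cache = False; net = False; hot = True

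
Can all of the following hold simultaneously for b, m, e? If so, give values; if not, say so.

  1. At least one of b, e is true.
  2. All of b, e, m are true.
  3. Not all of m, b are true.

Case m = True:
  (2) forces b = True.
  Constraint (3) is violated (m=T, b=T) — contradiction.
Case m = False:
  Constraint (2) is violated (m=F) — contradiction.
Both cases fail — unsatisfiable.

UNSATISFIABLE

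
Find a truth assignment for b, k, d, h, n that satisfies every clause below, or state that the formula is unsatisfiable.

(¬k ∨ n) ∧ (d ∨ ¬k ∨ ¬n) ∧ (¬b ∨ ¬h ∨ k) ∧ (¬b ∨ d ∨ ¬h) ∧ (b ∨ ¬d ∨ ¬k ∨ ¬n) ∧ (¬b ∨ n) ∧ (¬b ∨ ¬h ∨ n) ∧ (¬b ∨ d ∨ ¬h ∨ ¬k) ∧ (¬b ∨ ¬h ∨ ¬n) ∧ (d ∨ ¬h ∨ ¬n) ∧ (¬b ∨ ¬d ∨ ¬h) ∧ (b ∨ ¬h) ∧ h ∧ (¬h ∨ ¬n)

Case b = True:
  (¬b ∨ n) forces n = True.
  (¬b ∨ ¬h ∨ ¬n) forces h = False.
  Clause (h) is falsified — contradiction.
Case b = False:
  (b ∨ ¬h) forces h = False.
  Clause (h) is falsified — contradiction.
Both cases fail, so the formula is unsatisfiable.

No satisfying assignment exists.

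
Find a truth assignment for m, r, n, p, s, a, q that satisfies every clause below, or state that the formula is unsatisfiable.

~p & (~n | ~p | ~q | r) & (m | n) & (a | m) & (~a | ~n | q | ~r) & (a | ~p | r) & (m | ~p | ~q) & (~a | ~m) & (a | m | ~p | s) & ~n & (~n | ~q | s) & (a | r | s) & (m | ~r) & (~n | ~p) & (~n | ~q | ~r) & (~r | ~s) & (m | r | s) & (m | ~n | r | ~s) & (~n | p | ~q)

m: True, r: False, n: False, p: False, s: True, a: False, q: True

Unit clause (~p) forces p = False.
Unit clause (~n) forces n = False.
In (m | n) only m is left, so m = True.
In (~a | ~m) only ~a is left, so a = False.
Set r = False.
  then (a | r | s) forces s = True.
Set q = True.
All clauses satisfied.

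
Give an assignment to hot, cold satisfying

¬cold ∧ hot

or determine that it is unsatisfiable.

hot = True, cold = False

  ¬cold = True
Both conjuncts True, so the formula holds.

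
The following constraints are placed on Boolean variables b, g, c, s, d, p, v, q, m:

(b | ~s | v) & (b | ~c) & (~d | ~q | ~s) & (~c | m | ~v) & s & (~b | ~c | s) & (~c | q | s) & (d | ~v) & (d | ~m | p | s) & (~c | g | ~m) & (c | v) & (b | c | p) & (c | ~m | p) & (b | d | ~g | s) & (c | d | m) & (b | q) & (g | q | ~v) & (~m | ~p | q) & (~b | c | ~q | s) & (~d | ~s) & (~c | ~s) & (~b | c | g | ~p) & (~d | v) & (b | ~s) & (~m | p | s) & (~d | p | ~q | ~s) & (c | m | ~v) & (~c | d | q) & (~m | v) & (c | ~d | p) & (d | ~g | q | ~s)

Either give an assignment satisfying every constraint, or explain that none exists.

No satisfying assignment exists.

Case s = True:
  (~d | ~s) forces d = False.
  (d | ~v) forces v = False.
  (b | ~s | v) forces b = True.
  (c | v) forces c = True.
  Clause (~c | ~s) is falsified — contradiction.
Case s = False:
  Clause (s) is falsified — contradiction.
Both cases fail, so the formula is unsatisfiable.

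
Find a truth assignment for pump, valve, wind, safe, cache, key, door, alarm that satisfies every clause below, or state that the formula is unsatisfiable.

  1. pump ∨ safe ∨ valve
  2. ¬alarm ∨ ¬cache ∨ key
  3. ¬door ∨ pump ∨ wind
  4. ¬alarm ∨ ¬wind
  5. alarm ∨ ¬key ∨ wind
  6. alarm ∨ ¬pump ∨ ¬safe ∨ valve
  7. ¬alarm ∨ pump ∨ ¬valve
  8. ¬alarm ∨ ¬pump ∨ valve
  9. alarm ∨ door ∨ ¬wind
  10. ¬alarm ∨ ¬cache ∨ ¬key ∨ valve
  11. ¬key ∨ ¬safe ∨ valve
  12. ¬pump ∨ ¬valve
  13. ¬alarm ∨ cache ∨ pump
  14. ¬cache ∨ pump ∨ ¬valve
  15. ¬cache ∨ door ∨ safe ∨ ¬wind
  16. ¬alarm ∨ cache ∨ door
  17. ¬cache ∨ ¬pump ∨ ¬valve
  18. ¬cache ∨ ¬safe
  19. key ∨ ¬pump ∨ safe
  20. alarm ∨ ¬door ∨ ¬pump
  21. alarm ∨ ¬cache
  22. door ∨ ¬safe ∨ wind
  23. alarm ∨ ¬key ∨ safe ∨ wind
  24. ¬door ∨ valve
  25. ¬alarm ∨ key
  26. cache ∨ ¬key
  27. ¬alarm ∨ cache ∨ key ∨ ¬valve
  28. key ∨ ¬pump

Set pump = False.
Set valve = True.
  then (¬alarm ∨ pump ∨ ¬valve) forces alarm = False.
  then (¬cache ∨ pump ∨ ¬valve) forces cache = False.
  then (cache ∨ ¬key) forces key = False.
Set wind = True.
  then (alarm ∨ door ∨ ¬wind) forces door = True.
Set safe = True.
All clauses satisfied.

pump: False; valve: True; wind: True; safe: True; cache: False; key: False; door: True; alarm: False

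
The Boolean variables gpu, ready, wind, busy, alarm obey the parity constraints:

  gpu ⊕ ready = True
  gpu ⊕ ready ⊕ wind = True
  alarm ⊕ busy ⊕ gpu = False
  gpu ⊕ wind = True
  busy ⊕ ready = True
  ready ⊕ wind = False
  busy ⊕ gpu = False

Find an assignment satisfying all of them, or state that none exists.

gpu=T; ready=F; wind=F; busy=T; alarm=F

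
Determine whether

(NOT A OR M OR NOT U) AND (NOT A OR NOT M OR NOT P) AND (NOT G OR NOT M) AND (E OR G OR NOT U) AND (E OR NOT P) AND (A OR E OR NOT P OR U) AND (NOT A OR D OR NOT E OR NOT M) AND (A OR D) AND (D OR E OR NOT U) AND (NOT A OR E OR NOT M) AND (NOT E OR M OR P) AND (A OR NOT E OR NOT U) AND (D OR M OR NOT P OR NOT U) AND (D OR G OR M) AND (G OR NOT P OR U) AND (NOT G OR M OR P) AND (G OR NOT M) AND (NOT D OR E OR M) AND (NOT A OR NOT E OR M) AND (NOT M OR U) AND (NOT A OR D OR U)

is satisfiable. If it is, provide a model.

Try M = True:
  (NOT G OR NOT M) forces G = False.
  clause (G OR NOT M) is falsified — backtrack.
So M = False.
Set U = False.
Set P = True.
  then (E OR NOT P) forces E = True.
  then (G OR NOT P OR U) forces G = True.
  then (NOT A OR NOT E OR M) forces A = False.
  then (A OR D) forces D = True.
All clauses satisfied.

M = False, U = False, P = True, G = True, D = True, A = False, E = True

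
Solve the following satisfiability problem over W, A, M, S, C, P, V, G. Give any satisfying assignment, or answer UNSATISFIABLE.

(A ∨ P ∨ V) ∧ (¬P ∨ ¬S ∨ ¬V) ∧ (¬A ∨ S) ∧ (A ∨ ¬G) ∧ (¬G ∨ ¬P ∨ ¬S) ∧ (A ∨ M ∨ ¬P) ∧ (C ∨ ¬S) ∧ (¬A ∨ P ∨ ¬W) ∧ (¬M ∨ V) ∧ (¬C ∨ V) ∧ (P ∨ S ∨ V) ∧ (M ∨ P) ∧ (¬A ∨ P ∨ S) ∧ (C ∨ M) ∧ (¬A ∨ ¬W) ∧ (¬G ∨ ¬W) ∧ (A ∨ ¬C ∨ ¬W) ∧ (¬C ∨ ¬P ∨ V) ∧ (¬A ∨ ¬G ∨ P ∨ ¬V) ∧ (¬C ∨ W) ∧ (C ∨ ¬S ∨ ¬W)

W = True, A = False, M = True, S = False, C = False, P = True, V = True, G = False

Set W = True.
  then (¬A ∨ ¬W) forces A = False.
  then (¬G ∨ ¬W) forces G = False.
  then (A ∨ ¬C ∨ ¬W) forces C = False.
  then (C ∨ ¬S ∨ ¬W) forces S = False.
  then (C ∨ M) forces M = True.
  then (¬M ∨ V) forces V = True.
Set P = True.
All clauses satisfied.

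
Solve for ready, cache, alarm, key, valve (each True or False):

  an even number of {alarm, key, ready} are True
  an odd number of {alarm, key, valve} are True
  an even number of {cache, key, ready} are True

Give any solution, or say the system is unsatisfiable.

ready = True, cache = True, alarm = True, key = False, valve = False

{alarm, key, ready}: 2 true → even ✓
{alarm, key, valve}: 1 true → odd ✓
{cache, key, ready}: 2 true → even ✓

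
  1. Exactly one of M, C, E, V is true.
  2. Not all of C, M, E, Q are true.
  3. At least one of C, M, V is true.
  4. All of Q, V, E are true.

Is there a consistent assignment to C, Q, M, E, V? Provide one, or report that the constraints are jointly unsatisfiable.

No satisfying assignment exists.

Case E = True:
  (1) with E=T forces M = False.
  (1) with E=T forces C = False.
  (1) with E=T forces V = False.
  Constraint (3) is violated (C=F, M=F, V=F) — contradiction.
Case E = False:
  Constraint (4) is violated (E=F) — contradiction.
Both cases fail — unsatisfiable.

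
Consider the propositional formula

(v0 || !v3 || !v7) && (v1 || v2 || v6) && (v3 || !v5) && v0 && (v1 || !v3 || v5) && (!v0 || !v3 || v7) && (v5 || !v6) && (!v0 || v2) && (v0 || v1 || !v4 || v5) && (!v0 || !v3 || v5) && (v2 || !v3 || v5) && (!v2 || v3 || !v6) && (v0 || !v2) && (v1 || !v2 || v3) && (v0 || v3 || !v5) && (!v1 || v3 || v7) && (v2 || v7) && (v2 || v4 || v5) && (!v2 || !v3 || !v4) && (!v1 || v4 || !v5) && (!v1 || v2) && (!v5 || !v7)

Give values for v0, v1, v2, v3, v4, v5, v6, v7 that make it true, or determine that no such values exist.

Unit clause (v0) forces v0 = True.
In (!v0 || v2) only v2 is left, so v2 = True.
Try v1 = False:
  (v1 || !v2 || v3) forces v3 = True.
  (v1 || !v3 || v5) forces v5 = True.
  (!v0 || !v3 || v7) forces v7 = True.
  clause (!v5 || !v7) is falsified — backtrack.
So v1 = True.
Try v3 = True:
  (!v0 || !v3 || v7) forces v7 = True.
  (!v0 || !v3 || v5) forces v5 = True.
  clause (!v5 || !v7) is falsified — backtrack.
So v3 = False.
  then (v3 || !v5) forces v5 = False.
  then (v5 || !v6) forces v6 = False.
  then (!v1 || v3 || v7) forces v7 = True.
Set v4 = False.
All clauses satisfied.

v0 = True, v1 = True, v2 = True, v3 = False, v4 = False, v5 = False, v6 = False, v7 = True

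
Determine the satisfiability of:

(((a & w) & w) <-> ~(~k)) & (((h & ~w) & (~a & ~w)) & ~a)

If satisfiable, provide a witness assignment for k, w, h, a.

k = False; w = False; h = True; a = False

  ((a & w) & w) <-> ~(~k) = True
    (a & w) & w = False
      a & w = False
    ~(~k) = False
      ~k = True
  ((h & ~w) & (~a & ~w)) & ~a = True
    (h & ~w) & (~a & ~w) = True
      h & ~w = True
        ~w = True
      ~a & ~w = True
        ~a = True
        ~w = True
    ~a = True
Both conjuncts True, so the formula holds.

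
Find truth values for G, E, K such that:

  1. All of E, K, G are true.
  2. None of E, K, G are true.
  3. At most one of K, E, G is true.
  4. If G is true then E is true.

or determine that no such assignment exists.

Case G = True:
  Constraint (2) is violated (G=T) — contradiction.
Case G = False:
  Constraint (1) is violated (G=F) — contradiction.
Both cases fail — unsatisfiable.

No satisfying assignment exists.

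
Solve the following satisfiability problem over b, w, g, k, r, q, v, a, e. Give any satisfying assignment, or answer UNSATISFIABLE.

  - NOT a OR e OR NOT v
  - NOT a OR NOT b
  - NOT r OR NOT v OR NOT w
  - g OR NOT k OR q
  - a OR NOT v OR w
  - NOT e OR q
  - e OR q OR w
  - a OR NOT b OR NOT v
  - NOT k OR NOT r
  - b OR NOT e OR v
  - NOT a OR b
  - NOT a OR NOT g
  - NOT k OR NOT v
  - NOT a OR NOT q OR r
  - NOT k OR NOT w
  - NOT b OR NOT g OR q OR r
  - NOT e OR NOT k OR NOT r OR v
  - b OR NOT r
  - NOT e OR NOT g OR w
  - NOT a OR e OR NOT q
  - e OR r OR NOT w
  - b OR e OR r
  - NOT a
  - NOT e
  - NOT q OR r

Unit clause (NOT a) forces a = False.
Unit clause (NOT e) forces e = False.
Set b = True.
  then (a OR NOT b OR NOT v) forces v = False.
Set w = False.
  then (e OR q OR w) forces q = True.
  then (NOT q OR r) forces r = True.
  then (NOT k OR NOT r) forces k = False.
Set g = False.
All clauses satisfied.

b = True, w = False, g = False, k = False, r = True, q = True, v = False, a = False, e = False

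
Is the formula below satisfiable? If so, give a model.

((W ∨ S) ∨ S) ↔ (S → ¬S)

S = False, W = True

  ((W ∨ S) ∨ S) ↔ (S → ¬S) = True
    (W ∨ S) ∨ S = True
      W ∨ S = True
    S → ¬S = True
      ¬S = True
The formula evaluates to True.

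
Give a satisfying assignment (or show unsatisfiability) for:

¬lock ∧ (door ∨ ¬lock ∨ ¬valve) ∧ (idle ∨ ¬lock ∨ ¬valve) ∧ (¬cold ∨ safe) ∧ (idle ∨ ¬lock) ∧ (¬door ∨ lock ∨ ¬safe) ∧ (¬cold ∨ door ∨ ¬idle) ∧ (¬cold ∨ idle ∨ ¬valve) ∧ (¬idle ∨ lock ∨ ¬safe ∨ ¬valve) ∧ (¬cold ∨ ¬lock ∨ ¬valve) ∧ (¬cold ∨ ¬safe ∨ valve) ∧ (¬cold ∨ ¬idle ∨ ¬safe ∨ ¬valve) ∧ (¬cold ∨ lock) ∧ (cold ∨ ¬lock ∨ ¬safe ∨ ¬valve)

valve = False, safe = False, cold = False, idle = False, lock = False, door = False

Unit clause (¬lock) forces lock = False.
In (¬cold ∨ lock) only ¬cold is left, so cold = False.
Set valve = False.
Set safe = False.
Set idle = False.
Set door = False.
All clauses satisfied.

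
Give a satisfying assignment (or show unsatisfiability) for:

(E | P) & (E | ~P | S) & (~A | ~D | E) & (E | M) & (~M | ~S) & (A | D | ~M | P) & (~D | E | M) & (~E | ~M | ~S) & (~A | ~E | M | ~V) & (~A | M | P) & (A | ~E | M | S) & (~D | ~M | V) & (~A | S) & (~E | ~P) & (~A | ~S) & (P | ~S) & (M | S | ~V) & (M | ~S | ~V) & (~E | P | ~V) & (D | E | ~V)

Unsatisfiable — no assignment works.

Case E = True:
  (~E | ~P) forces P = False.
  (P | ~S) forces S = False.
  (~A | S) forces A = False.
  (A | ~E | M | S) forces M = True.
  (A | D | ~M | P) forces D = True.
  (~D | ~M | V) forces V = True.
  Clause (~E | P | ~V) is falsified — contradiction.
Case E = False:
  (E | P) forces P = True.
  (E | ~P | S) forces S = True.
  (E | M) forces M = True.
  Clause (~M | ~S) is falsified — contradiction.
Both cases fail, so the formula is unsatisfiable.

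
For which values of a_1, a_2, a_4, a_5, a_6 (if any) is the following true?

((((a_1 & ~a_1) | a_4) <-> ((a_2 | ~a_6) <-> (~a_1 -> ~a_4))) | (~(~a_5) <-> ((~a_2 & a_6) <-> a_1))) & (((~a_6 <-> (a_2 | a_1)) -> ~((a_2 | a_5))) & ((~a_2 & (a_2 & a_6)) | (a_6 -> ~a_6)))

a_1: False; a_2: False; a_4: True; a_5: True; a_6: False

  (((a_1 & ~a_1) | a_4) <-> ((a_2 | ~a_6) <-> (~a_1 -> ~a_4))) | (~(~a_5) <-> ((~a_2 & a_6) <-> a_1)) = True
    ((a_1 & ~a_1) | a_4) <-> ((a_2 | ~a_6) <-> (~a_1 -> ~a_4)) = False
      (a_1 & ~a_1) | a_4 = True
        a_1 & ~a_1 = False
          ~a_1 = True
      (a_2 | ~a_6) <-> (~a_1 -> ~a_4) = False
        a_2 | ~a_6 = True
          ~a_6 = True
        ~a_1 -> ~a_4 = False
          ~a_1 = True
          ~a_4 = False
    ~(~a_5) <-> ((~a_2 & a_6) <-> a_1) = True
      ~(~a_5) = True
        ~a_5 = False
      (~a_2 & a_6) <-> a_1 = True
        ~a_2 & a_6 = False
          ~a_2 = True
  ((~a_6 <-> (a_2 | a_1)) -> ~((a_2 | a_5))) & ((~a_2 & (a_2 & a_6)) | (a_6 -> ~a_6)) = True
    (~a_6 <-> (a_2 | a_1)) -> ~((a_2 | a_5)) = True
      ~a_6 <-> (a_2 | a_1) = False
        ~a_6 = True
        a_2 | a_1 = False
      ~((a_2 | a_5)) = False
        a_2 | a_5 = True
    (~a_2 & (a_2 & a_6)) | (a_6 -> ~a_6) = True
      ~a_2 & (a_2 & a_6) = False
        ~a_2 = True
        a_2 & a_6 = False
      a_6 -> ~a_6 = True
        ~a_6 = True
Both conjuncts True, so the formula holds.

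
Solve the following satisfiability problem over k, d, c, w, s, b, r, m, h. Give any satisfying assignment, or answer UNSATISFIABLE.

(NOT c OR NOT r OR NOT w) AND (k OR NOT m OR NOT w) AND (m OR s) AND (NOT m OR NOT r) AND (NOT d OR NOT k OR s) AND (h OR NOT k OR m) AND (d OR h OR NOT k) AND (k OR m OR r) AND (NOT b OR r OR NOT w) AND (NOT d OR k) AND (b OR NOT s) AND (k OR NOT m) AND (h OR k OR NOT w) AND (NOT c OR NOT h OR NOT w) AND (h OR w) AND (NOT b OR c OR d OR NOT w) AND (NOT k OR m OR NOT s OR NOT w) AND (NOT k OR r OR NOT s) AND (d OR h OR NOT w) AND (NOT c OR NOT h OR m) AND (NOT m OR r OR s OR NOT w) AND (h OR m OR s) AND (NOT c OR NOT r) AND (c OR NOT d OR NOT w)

Set k = True.
Set d = False.
  then (d OR h OR NOT k) forces h = True.
Set c = False.
Set w = False.
Set s = False.
  then (m OR s) forces m = True.
  then (NOT m OR NOT r) forces r = False.
Set b = False.
All clauses satisfied.

k: True, d: False, c: False, w: False, s: False, b: False, r: False, m: True, h: True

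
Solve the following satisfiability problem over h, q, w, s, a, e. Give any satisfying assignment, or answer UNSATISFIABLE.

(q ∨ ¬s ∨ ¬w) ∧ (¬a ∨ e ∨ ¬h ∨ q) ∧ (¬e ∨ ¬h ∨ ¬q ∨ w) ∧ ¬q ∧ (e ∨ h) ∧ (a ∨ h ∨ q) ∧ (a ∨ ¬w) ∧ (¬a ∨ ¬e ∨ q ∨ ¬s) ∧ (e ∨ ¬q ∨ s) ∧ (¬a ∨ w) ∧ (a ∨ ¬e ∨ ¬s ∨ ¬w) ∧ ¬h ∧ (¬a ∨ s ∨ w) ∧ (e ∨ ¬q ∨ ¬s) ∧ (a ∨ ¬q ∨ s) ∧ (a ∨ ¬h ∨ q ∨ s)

Unit clause (¬q) forces q = False.
Unit clause (¬h) forces h = False.
In (e ∨ h) only e is left, so e = True.
In (a ∨ h ∨ q) only a is left, so a = True.
In (¬a ∨ ¬e ∨ q ∨ ¬s) only ¬s is left, so s = False.
In (¬a ∨ w) only w is left, so w = True.
All clauses satisfied.

h: False; q: False; w: True; s: False; a: True; e: True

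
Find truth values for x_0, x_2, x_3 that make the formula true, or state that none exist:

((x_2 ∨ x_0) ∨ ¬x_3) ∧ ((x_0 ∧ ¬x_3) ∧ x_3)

The formula is unsatisfiable.

Case x_3 = True: the conjunct ¬x_3 is False.
Case x_3 = False: the conjunct x_3 is False.
Both cases fail — unsatisfiable.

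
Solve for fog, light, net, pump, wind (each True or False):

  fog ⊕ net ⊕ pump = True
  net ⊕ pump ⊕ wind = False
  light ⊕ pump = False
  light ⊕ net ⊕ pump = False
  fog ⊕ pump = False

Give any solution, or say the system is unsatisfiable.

UNSATISFIABLE

Adding constraints 1, 3, 4, 5 mod 2: every variable appears an even number of times on the left, so the left side is 0.
But the right sides sum to 1 (mod 2). 0 ≠ 1 — the system is inconsistent.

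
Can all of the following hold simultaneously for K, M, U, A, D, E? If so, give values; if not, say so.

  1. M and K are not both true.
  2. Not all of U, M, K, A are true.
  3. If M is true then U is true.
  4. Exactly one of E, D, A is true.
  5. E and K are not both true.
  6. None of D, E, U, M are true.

K=T; M=F; U=F; A=T; D=F; E=F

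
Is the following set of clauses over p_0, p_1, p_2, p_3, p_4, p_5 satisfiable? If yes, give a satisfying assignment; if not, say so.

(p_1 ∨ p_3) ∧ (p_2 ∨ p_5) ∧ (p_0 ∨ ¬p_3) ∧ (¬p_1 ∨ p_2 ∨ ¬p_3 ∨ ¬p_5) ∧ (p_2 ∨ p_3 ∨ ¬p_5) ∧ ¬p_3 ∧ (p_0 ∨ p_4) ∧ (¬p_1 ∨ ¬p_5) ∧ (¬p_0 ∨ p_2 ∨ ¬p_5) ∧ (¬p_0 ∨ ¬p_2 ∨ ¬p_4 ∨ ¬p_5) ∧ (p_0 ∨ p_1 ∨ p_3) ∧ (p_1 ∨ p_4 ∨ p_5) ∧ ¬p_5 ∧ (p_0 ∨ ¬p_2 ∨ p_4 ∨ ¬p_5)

Unit clause (¬p_3) forces p_3 = False.
Unit clause (¬p_5) forces p_5 = False.
In (p_1 ∨ p_3) only p_1 is left, so p_1 = True.
In (p_2 ∨ p_5) only p_2 is left, so p_2 = True.
Set p_0 = True.
Set p_4 = True.
All clauses satisfied.

p_0 = True; p_1 = True; p_2 = True; p_3 = False; p_4 = True; p_5 = False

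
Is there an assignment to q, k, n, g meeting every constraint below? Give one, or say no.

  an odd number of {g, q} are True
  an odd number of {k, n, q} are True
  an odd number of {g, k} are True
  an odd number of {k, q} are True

Adding constraints 1, 3, 4 mod 2: every variable appears an even number of times on the left, so the left side is 0.
But the right sides sum to 1 (mod 2). 0 ≠ 1 — the system is inconsistent.

Unsatisfiable — no assignment works.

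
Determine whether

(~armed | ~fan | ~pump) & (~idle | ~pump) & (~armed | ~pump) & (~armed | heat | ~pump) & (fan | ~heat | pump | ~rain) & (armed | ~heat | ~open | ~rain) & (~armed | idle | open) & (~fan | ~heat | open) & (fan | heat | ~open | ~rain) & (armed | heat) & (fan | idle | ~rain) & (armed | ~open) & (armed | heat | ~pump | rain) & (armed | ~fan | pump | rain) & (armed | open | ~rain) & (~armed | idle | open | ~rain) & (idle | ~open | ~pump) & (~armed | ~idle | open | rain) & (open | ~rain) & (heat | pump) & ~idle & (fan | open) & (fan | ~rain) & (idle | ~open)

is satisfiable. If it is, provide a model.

Case idle = True:
  Clause (~idle) is falsified — contradiction.
Case idle = False:
  (idle | ~open) forces open = False.
  (~armed | idle | open) forces armed = False.
  (armed | heat) forces heat = True.
  (~fan | ~heat | open) forces fan = False.
  Clause (fan | open) is falsified — contradiction.
Both cases fail, so the formula is unsatisfiable.

UNSATISFIABLE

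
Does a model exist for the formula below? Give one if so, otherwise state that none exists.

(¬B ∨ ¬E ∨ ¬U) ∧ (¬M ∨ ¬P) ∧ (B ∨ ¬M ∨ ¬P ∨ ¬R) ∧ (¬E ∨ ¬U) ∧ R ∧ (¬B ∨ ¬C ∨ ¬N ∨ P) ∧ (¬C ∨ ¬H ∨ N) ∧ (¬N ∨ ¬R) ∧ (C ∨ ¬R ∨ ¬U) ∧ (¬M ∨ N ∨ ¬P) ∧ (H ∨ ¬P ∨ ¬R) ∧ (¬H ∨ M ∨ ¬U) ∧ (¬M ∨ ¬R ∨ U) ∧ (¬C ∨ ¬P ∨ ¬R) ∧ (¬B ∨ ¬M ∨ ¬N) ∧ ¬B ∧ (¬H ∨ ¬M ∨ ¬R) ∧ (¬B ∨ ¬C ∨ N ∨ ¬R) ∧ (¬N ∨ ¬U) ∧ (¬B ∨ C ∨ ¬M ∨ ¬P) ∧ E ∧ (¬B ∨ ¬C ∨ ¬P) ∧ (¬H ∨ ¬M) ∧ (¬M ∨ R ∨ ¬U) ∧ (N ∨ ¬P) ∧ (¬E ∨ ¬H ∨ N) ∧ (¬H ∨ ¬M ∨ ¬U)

R=T; B=F; E=T; N=F; P=F; H=F; U=F; C=T; M=F

Unit clause (R) forces R = True.
In (¬N ∨ ¬R) only ¬N is left, so N = False.
Unit clause (¬B) forces B = False.
Unit clause (E) forces E = True.
In (N ∨ ¬P) only ¬P is left, so P = False.
In (¬E ∨ ¬H ∨ N) only ¬H is left, so H = False.
In (¬E ∨ ¬U) only ¬U is left, so U = False.
In (¬M ∨ ¬R ∨ U) only ¬M is left, so M = False.
Set C = True.
All clauses satisfied.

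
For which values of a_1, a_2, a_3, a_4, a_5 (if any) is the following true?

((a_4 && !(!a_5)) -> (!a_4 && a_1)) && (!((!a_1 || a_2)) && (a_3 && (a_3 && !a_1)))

Unsatisfiable

Case a_1 = True: the conjunct !a_1 is False.
Case a_1 = False: the conjunct !((!a_1 || a_2)) becomes !((True || a_2)) = False.
Both cases fail — unsatisfiable.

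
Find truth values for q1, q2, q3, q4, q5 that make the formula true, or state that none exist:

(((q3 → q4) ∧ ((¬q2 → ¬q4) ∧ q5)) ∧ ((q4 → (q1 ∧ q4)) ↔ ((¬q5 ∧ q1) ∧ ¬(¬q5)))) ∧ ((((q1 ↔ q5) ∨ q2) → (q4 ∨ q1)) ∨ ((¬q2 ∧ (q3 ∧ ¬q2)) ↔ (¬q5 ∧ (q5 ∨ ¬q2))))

q1=F, q2=T, q3=F, q4=T, q5=T

  ((q3 → q4) ∧ ((¬q2 → ¬q4) ∧ q5)) ∧ ((q4 → (q1 ∧ q4)) ↔ ((¬q5 ∧ q1) ∧ ¬(¬q5))) = True
    (q3 → q4) ∧ ((¬q2 → ¬q4) ∧ q5) = True
      q3 → q4 = True
      (¬q2 → ¬q4) ∧ q5 = True
        ¬q2 → ¬q4 = True
          ¬q2 = False
          ¬q4 = False
    (q4 → (q1 ∧ q4)) ↔ ((¬q5 ∧ q1) ∧ ¬(¬q5)) = True
      q4 → (q1 ∧ q4) = False
        q1 ∧ q4 = False
      (¬q5 ∧ q1) ∧ ¬(¬q5) = False
        ¬q5 ∧ q1 = False
          ¬q5 = False
        ¬(¬q5) = True
          ¬q5 = False
  (((q1 ↔ q5) ∨ q2) → (q4 ∨ q1)) ∨ ((¬q2 ∧ (q3 ∧ ¬q2)) ↔ (¬q5 ∧ (q5 ∨ ¬q2))) = True
    ((q1 ↔ q5) ∨ q2) → (q4 ∨ q1) = True
      (q1 ↔ q5) ∨ q2 = True
        q1 ↔ q5 = False
      q4 ∨ q1 = True
    (¬q2 ∧ (q3 ∧ ¬q2)) ↔ (¬q5 ∧ (q5 ∨ ¬q2)) = True
      ¬q2 ∧ (q3 ∧ ¬q2) = False
        ¬q2 = False
        q3 ∧ ¬q2 = False
          ¬q2 = False
      ¬q5 ∧ (q5 ∨ ¬q2) = False
        ¬q5 = False
        q5 ∨ ¬q2 = True
          ¬q2 = False
Both conjuncts True, so the formula holds.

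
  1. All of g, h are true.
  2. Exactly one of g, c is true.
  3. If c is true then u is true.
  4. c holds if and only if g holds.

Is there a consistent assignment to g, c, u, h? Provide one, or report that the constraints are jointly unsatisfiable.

UNSATISFIABLE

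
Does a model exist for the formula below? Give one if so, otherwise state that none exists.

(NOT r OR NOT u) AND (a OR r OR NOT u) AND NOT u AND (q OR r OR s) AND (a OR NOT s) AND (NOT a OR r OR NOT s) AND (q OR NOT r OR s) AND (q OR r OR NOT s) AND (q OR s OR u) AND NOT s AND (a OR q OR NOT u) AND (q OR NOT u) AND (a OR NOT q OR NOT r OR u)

Unit clause (NOT u) forces u = False.
Unit clause (NOT s) forces s = False.
In (q OR s OR u) only q is left, so q = True.
Set a = True.
Set r = True.
All clauses satisfied.

a: True, q: True, r: True, s: False, u: False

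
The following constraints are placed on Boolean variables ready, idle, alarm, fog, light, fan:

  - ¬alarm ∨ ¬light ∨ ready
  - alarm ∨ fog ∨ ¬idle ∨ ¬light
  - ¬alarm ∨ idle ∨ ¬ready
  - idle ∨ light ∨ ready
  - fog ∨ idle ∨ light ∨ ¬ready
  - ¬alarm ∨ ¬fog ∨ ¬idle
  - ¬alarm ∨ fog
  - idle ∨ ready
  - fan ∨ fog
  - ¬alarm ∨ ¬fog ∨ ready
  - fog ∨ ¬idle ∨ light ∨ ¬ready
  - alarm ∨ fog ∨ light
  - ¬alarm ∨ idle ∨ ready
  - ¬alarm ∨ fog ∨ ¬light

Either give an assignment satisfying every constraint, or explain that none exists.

Set ready = True.
Set idle = False.
  then (¬alarm ∨ idle ∨ ¬ready) forces alarm = False.
Set fog = True.
Set light = False.
Set fan = False.
All clauses satisfied.

ready: True, idle: False, alarm: False, fog: True, light: False, fan: False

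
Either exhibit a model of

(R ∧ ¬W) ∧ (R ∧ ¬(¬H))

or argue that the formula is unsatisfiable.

R=T, H=T, W=F

  R ∧ ¬W = True
    ¬W = True
  R ∧ ¬(¬H) = True
    ¬(¬H) = True
      ¬H = False
Both conjuncts True, so the formula holds.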